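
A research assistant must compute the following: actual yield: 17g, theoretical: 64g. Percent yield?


% yield = actual/theoretical × 100
= 17/64 × 100
= 26.56%

26.56%


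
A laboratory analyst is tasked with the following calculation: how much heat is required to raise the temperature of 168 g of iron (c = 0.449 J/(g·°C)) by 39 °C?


q = mcΔT = 168 × 0.449 × 39
= 2941.85 J

2941.85 J


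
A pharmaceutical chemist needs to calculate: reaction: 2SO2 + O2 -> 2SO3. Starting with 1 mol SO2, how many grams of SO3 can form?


Mole ratio SO3:SO2 = 2:2
n(SO3) = 1 × 2/2 = 1.000 mol
mass = 1.000 × 80.07 = 80.07 g

80.07 g


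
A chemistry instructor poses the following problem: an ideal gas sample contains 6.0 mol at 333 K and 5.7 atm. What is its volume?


PV = nRT  (R = 0.08206 L·atm/(mol·K))
V = nRT/P = 6.0×0.08206×333/5.7
= 28.764 L

28.764 L


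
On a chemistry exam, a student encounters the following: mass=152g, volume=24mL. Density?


ρ = mass/volume
= 152/24
= 6.333 g/mL

6.333 g/mL


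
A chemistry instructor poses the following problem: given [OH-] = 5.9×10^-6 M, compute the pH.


pOH = -log10([OH-]) = -log10(5.9×10^-6)
= 6 - log10(5.9) = 5.23
pH = 14 - pOH = 14 - 5.23 = 8.77

8.77


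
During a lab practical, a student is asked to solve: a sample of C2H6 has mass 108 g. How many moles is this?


M(C2H6) = 30.07 g/mol
n = mass/M = 108/30.07 = 3.5916 mol

3.5916 mol


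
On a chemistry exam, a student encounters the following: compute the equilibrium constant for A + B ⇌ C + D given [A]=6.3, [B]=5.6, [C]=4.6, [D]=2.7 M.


Kc = [C][D]/([A][B])
= (4.6^1 × 2.7^1)/(6.3^1 × 5.6^1)
= 12.42/35.28
= 0.3520

0.3520


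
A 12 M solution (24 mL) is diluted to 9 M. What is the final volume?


C1V1 = C2V2
12 × 24 = 9 × V2
V2 = 288/9 = 32.0 mL

32.0 mL


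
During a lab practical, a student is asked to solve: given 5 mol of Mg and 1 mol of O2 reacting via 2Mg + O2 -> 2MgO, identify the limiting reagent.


Mole ratio available / coefficient:
  Mg: 5/2 = 2.500
  O2: 1/1 = 1.000
Smaller ratio is limiting.

O2


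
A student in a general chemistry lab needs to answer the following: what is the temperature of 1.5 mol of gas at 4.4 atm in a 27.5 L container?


PV = nRT  (R = 0.08206 L·atm/(mol·K))
T = PV/(nR) = 4.4×27.5/(1.5×0.08206)
= 121.00/0.123090
= 983.02 K

983.02 K


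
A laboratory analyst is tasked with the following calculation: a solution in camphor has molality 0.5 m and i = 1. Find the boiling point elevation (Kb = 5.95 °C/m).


ΔTb = Kb × m × i
= 5.95 × 0.5 × 1
= 2.975 °C

2.975 °C


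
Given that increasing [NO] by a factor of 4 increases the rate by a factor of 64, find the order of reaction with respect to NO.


rate ∝ [NO]^n
4^n = 64 → n = 3
Order in NO: 3

3


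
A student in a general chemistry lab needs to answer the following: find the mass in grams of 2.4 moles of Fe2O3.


M(Fe2O3) = 159.7 g/mol
mass = n × M = 2.4 × 159.7 = 383.28 g

383.28 g


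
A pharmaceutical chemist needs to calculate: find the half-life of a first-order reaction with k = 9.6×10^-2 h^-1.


t½ = ln2/k = 0.693147/(9.6×10^-2 h^-1)
= 7.220 h

7.220 h


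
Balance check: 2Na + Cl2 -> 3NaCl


Equation: 2Na + Cl2 -> 3NaCl
Check atoms: Cl: 2≠3, Na: 2≠3
Not balanced

No, not balanced


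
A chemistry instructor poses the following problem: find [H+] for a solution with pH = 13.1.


[H+] = 10^(-pH) = 10^(-13.1)
= 7.94×10^-14 M

7.94×10^-14 M


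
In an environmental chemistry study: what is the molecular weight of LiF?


M(LiF) = 1×6.94 + 1×19.0
= 6.94 + 19.0
= 25.94 g/mol

25.94 g/mol


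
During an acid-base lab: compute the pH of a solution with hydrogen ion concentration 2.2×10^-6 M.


pH = -log10([H+]) = -log10(2.2×10^-6)
= 6 - log10(2.2)
= 6 - 0.34
= 5.66

5.66


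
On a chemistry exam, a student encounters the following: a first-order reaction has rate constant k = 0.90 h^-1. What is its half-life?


t½ = ln2/k = 0.693147/(0.90 h^-1)
= 0.7702 h

0.7702 h


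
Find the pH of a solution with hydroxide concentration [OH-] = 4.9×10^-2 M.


pOH = -log10([OH-]) = -log10(4.9×10^-2)
= 2 - log10(4.9) = 1.31
pH = 14 - pOH = 14 - 1.31 = 12.69

12.69


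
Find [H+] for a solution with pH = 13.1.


[H+] = 10^(-pH) = 10^(-13.1)
= 7.94×10^-14 M

7.94×10^-14 M


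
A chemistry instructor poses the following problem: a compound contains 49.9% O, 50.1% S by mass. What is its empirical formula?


Assume 100 g sample. Moles of each element:
  O: 49.9/16.0 = 3.119 mol
  S: 50.1/32.07 = 1.562 mol
Divide by smallest (1.562):
  O: 3.119/1.562 = 2.0
  S: 1.562/1.562 = 1.0
Empirical formula: SO2

SO2


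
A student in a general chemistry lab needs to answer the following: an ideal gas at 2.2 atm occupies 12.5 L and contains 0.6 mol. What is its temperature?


PV = nRT  (R = 0.08206 L·atm/(mol·K))
T = PV/(nR) = 2.2×12.5/(0.6×0.08206)
= 27.50/0.049236
= 558.53 K

558.53 K


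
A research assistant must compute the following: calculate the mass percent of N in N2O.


M(N2O) = 2×14.01 + 1×16.0 = 44.02 g/mol
Mass of N = 2 × 14.01 = 28.02 g/mol
% N = 28.02/44.02 × 100 = 63.65%

63.65%


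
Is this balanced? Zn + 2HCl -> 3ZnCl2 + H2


Equation: Zn + 2HCl -> 3ZnCl2 + H2
Check atoms: Cl: 2≠6, H: 2=2, Zn: 1≠3
Not balanced

No, not balanced


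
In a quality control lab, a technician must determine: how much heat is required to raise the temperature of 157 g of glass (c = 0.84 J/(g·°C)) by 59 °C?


q = mcΔT = 157 × 0.84 × 59
= 7780.92 J

7780.92 J


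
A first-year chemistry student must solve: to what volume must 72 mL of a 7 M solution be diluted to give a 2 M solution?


C1V1 = C2V2
7 × 72 = 2 × V2
V2 = 504/2 = 252.0 mL

252.0 mL


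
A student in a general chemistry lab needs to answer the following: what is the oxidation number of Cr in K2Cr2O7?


2(+1) + 2x + 7(-2) = 0, so x = +6
Oxidation number: +6

+6


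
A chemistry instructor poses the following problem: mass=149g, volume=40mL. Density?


ρ = mass/volume
= 149/40
= 3.725 g/mL

3.725 g/mL


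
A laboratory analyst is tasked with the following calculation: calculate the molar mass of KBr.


M(KBr) = 1×39.1 + 1×79.9
= 39.1 + 79.9
= 119.0 g/mol

119.0 g/mol


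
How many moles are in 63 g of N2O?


M(N2O) = 44.02 g/mol
n = mass/M = 63/44.02 = 1.4312 mol

1.4312 mol


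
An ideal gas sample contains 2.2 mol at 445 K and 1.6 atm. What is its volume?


PV = nRT  (R = 0.08206 L·atm/(mol·K))
V = nRT/P = 2.2×0.08206×445/1.6
= 50.21 L

50.21 L


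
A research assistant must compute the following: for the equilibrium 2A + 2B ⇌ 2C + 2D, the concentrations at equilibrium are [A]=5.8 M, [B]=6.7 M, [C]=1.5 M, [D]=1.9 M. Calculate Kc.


Kc = [C]^2[D]^2/([A]^2[B]^2)
= (1.5^2 × 1.9^2)/(5.8^2 × 6.7^2)
= 8.1225/1510.0996
= 0.005379

0.005379


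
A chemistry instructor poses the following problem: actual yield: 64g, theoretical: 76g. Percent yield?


% yield = actual/theoretical × 100
= 64/76 × 100
= 84.21%

84.21%


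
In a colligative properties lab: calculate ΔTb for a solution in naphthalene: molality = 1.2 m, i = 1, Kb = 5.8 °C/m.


ΔTb = Kb × m × i
= 5.8 × 1.2 × 1
= 6.96 °C

6.96 °C


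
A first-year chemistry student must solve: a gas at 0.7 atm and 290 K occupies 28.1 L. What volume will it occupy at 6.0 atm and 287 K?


P1V1/T1 = P2V2/T2
V2 = P1V1T2/(T1P2)
= 0.7×28.1×287/(290×6.0)
= 3.244 L

3.244 L


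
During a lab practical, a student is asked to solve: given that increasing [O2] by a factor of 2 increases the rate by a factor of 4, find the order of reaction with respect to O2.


rate ∝ [O2]^n
2^n = 4 → n = 2
Order in O2: 2

2


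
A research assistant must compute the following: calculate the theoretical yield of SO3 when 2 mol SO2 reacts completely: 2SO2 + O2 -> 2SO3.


Mole ratio SO3:SO2 = 2:2
n(SO3) = 2 × 2/2 = 2.000 mol
mass = 2.000 × 80.07 = 160.14 g

160.14 g


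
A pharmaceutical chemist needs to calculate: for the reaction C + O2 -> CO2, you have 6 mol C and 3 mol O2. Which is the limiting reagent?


Mole ratio available / coefficient:
  C: 6/1 = 6.000
  O2: 3/1 = 3.000
Smaller ratio is limiting.

O2


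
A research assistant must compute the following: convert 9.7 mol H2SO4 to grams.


M(H2SO4) = 98.09 g/mol
mass = n × M = 9.7 × 98.09 = 951.47 g

951.47 g


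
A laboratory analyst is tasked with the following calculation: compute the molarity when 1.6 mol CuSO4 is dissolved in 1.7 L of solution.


M = n/V = 1.6/1.7 = 0.941 mol/L

0.941 M


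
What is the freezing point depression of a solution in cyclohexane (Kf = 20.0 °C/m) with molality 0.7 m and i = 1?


ΔTf = Kf × m × i
= 20.0 × 0.7 × 1
= 14.0 °C

14.0 °C


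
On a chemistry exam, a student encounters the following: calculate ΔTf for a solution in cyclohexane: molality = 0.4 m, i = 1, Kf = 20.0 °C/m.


ΔTf = Kf × m × i
= 20.0 × 0.4 × 1
= 8.0 °C

8.0 °C


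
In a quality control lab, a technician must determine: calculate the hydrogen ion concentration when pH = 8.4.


[H+] = 10^(-pH) = 10^(-8.4)
= 3.98×10^-9 M

3.98×10^-9 M


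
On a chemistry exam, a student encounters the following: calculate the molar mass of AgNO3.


M(AgNO3) = 1×107.87 + 1×14.01 + 3×16.0
= 107.87 + 14.01 + 48.0
= 169.88 g/mol

169.88 g/mol


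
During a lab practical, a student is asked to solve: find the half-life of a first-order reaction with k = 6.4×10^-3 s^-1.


t½ = ln2/k = 0.693147/(6.4×10^-3 s^-1)
= 108.3 s

108.3 s


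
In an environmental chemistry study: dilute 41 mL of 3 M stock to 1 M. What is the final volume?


C1V1 = C2V2
3 × 41 = 1 × V2
V2 = 123/1 = 123.0 mL

123.0 mL


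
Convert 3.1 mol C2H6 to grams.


M(C2H6) = 30.07 g/mol
mass = n × M = 3.1 × 30.07 = 93.22 g

93.22 g


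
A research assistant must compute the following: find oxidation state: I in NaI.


halide: -1
Oxidation number: -1

-1


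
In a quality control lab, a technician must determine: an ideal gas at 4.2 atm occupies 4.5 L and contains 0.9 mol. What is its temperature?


PV = nRT  (R = 0.08206 L·atm/(mol·K))
T = PV/(nR) = 4.2×4.5/(0.9×0.08206)
= 18.90/0.073854
= 255.91 K

255.91 K


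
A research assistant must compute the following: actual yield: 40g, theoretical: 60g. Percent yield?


% yield = actual/theoretical × 100
= 40/60 × 100
= 66.67%

66.67%


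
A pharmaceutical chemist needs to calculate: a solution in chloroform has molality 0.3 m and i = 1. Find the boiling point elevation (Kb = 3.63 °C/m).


ΔTb = Kb × m × i
= 3.63 × 0.3 × 1
= 1.089 °C

1.089 °C


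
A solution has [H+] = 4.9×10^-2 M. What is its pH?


pH = -log10([H+]) = -log10(4.9×10^-2)
= 2 - log10(4.9)
= 2 - 0.69
= 1.31

1.31


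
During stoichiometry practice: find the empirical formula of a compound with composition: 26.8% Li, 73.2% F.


Assume 100 g sample. Moles of each element:
  Li: 26.8/6.94 = 3.862 mol
  F: 73.2/19.0 = 3.853 mol
Divide by smallest (3.853):
  Li: 3.862/3.853 = 1.0
  F: 3.853/3.853 = 1.0
Empirical formula: LiF

LiF


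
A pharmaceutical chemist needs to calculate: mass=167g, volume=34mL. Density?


ρ = mass/volume
= 167/34
= 4.912 g/mL

4.912 g/mL


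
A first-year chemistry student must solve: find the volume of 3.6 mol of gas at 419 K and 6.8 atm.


PV = nRT  (R = 0.08206 L·atm/(mol·K))
V = nRT/P = 3.6×0.08206×419/6.8
= 18.203 L

18.203 L


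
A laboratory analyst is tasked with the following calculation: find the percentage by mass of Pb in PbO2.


M(PbO2) = 1×207.2 + 2×16.0 = 239.20 g/mol
Mass of Pb = 1 × 207.2 = 207.20 g/mol
% Pb = 207.20/239.20 × 100 = 86.62%

86.62%


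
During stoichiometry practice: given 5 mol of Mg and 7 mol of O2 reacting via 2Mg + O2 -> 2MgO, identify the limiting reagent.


Mole ratio available / coefficient:
  Mg: 5/2 = 2.500
  O2: 7/1 = 7.000
Smaller ratio is limiting.

Mg


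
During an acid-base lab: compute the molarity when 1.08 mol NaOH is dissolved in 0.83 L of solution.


M = n/V = 1.08/0.83 = 1.301 mol/L

1.301 M


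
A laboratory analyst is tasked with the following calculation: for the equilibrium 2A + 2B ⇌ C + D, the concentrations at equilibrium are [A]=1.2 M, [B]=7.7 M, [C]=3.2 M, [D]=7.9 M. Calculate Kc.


Kc = [C][D]/([A]^2[B]^2)
= (3.2^1 × 7.9^1)/(1.2^2 × 7.7^2)
= 25.28/85.3776
= 0.2961

0.2961


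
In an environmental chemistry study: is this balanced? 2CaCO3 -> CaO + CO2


Equation: 2CaCO3 -> CaO + CO2
Check atoms: C: 2≠1, Ca: 2≠1, O: 6≠3
Not balanced

No, not balanced


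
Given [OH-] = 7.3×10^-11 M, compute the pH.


pOH = -log10([OH-]) = -log10(7.3×10^-11)
= 11 - log10(7.3) = 10.14
pH = 14 - pOH = 14 - 10.14 = 3.86

3.86


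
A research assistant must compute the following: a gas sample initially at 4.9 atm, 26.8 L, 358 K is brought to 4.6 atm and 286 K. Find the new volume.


P1V1/T1 = P2V2/T2
V2 = P1V1T2/(T1P2)
= 4.9×26.8×286/(358×4.6)
= 22.806 L

22.806 L


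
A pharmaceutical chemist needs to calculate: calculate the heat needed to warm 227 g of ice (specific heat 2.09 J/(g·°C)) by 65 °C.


q = mcΔT = 227 × 2.09 × 65
= 30837.95 J

30837.95 J


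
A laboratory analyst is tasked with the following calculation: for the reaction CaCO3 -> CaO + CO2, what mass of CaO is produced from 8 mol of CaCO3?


Mole ratio CaO:CaCO3 = 1:1
n(CaO) = 8 × 1/1 = 8.000 mol
mass = 8.000 × 56.08 = 448.64 g

448.64 g


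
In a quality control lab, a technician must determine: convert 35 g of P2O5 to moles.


M(P2O5) = 141.94 g/mol
n = mass/M = 35/141.94 = 0.2466 mol

0.2466 mol


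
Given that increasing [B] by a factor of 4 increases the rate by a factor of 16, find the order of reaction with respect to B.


rate ∝ [B]^n
4^n = 16 → n = 2
Order in B: 2

2


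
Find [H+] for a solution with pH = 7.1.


[H+] = 10^(-pH) = 10^(-7.1)
= 7.94×10^-8 M

7.94×10^-8 M


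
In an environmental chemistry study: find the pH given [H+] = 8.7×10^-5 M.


pH = -log10([H+]) = -log10(8.7×10^-5)
= 5 - log10(8.7)
= 5 - 0.94
= 4.06

4.06


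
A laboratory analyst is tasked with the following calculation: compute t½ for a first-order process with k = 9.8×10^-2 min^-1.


t½ = ln2/k = 0.693147/(9.8×10^-2 min^-1)
= 7.073 min

7.073 min


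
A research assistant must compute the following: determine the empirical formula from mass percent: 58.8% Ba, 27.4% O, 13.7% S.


Assume 100 g sample. Moles of each element:
  Ba: 58.8/137.33 = 0.428 mol
  O: 27.4/16.0 = 1.712 mol
  S: 13.7/32.07 = 0.427 mol
Divide by smallest (0.427):
  Ba: 0.428/0.427 = 1.0
  O: 1.712/0.427 = 4.01
  S: 0.427/0.427 = 1.0
Empirical formula: BaSO4

BaSO4


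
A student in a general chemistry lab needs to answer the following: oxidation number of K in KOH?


Group 1 metal: +1
Oxidation number: +1

+1


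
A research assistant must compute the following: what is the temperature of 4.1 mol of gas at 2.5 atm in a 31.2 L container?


PV = nRT  (R = 0.08206 L·atm/(mol·K))
T = PV/(nR) = 2.5×31.2/(4.1×0.08206)
= 78.00/0.336446
= 231.84 K

231.84 K


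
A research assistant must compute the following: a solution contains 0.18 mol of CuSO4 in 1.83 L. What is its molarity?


M = n/V = 0.18/1.83 = 0.098 mol/L

0.098 M


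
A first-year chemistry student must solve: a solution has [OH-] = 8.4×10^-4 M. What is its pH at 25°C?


pOH = -log10([OH-]) = -log10(8.4×10^-4)
= 4 - log10(8.4) = 3.08
pH = 14 - pOH = 14 - 3.08 = 10.92

10.92


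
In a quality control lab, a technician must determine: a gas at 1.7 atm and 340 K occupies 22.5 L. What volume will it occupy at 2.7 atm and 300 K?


P1V1/T1 = P2V2/T2
V2 = P1V1T2/(T1P2)
= 1.7×22.5×300/(340×2.7)
= 12.5 L

12.5 L


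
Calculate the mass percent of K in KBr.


M(KBr) = 1×39.1 + 1×79.9 = 119.00 g/mol
Mass of K = 1 × 39.1 = 39.10 g/mol
% K = 39.10/119.00 × 100 = 32.86%

32.86%


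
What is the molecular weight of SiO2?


M(SiO2) = 1×28.09 + 2×16.0
= 28.09 + 32.0
= 60.09 g/mol

60.09 g/mol


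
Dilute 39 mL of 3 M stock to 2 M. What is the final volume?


C1V1 = C2V2
3 × 39 = 2 × V2
V2 = 117/2 = 58.5 mL

58.5 mL


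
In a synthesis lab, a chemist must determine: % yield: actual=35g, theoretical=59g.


% yield = actual/theoretical × 100
= 35/59 × 100
= 59.32%

59.32%


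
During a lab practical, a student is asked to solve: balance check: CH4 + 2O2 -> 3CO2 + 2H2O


Equation: CH4 + 2O2 -> 3CO2 + 2H2O
Check atoms: C: 1≠3, H: 4=4, O: 4≠8
Not balanced

No, not balanced


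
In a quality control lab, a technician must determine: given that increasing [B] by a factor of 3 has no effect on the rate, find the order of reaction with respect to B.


rate ∝ [B]^n
rate ∝ [B]^0
Order in B: 0

0


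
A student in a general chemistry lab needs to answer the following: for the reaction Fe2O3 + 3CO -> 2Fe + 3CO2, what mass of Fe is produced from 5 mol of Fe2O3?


Mole ratio Fe:Fe2O3 = 2:1
n(Fe) = 5 × 2/1 = 10.000 mol
mass = 10.000 × 55.85 = 558.5 g

558.5 g


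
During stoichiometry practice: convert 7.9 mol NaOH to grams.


M(NaOH) = 40.0 g/mol
mass = n × M = 7.9 × 40.0 = 316.00 g

316.00 g


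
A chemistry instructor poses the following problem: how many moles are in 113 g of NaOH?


M(NaOH) = 40.0 g/mol
n = mass/M = 113/40.0 = 2.825 mol

2.825 mol


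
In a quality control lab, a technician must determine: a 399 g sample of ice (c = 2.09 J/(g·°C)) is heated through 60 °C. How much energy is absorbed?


q = mcΔT = 399 × 2.09 × 60
= 50034.60 J

50034.60 J


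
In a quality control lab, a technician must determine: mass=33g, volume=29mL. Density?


ρ = mass/volume
= 33/29
= 1.138 g/mL

1.138 g/mL


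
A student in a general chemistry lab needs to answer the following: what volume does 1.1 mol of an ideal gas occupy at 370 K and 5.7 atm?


PV = nRT  (R = 0.08206 L·atm/(mol·K))
V = nRT/P = 1.1×0.08206×370/5.7
= 5.859 L

5.859 L


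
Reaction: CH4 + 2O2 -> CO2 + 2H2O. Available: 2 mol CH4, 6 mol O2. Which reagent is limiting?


Mole ratio available / coefficient:
  CH4: 2/1 = 2.000
  O2: 6/2 = 3.000
Smaller ratio is limiting.

CH4


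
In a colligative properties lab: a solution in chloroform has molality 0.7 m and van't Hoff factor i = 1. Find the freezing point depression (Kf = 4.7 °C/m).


ΔTf = Kf × m × i
= 4.7 × 0.7 × 1
= 3.29 °C

3.29 °C


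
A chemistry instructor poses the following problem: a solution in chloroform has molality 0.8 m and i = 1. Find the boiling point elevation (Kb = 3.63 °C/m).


ΔTb = Kb × m × i
= 3.63 × 0.8 × 1
= 2.904 °C

2.904 °C


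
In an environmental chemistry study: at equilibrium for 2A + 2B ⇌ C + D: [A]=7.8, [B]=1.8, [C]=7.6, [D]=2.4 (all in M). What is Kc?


Kc = [C][D]/([A]^2[B]^2)
= (7.6^1 × 2.4^1)/(7.8^2 × 1.8^2)
= 18.24/197.1216
= 0.09253

0.09253


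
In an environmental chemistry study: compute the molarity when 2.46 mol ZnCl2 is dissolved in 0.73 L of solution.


M = n/V = 2.46/0.73 = 3.370 mol/L

3.370 M


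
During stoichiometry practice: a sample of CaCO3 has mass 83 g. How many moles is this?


M(CaCO3) = 100.09 g/mol
n = mass/M = 83/100.09 = 0.8293 mol

0.8293 mol


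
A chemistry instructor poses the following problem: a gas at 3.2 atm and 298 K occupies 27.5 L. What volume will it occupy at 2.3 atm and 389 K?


P1V1/T1 = P2V2/T2
V2 = P1V1T2/(T1P2)
= 3.2×27.5×389/(298×2.3)
= 49.945 L

49.945 L


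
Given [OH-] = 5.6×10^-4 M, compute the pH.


pOH = -log10([OH-]) = -log10(5.6×10^-4)
= 4 - log10(5.6) = 3.25
pH = 14 - pOH = 14 - 3.25 = 10.75

10.75


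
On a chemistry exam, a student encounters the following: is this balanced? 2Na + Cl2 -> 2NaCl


Equation: 2Na + Cl2 -> 2NaCl
Check atoms: Cl: 2=2, Na: 2=2
Balanced

Yes, balanced


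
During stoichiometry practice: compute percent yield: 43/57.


% yield = actual/theoretical × 100
= 43/57 × 100
= 75.44%

75.44%


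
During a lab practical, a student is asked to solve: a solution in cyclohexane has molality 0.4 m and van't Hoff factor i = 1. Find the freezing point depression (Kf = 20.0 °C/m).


ΔTf = Kf × m × i
= 20.0 × 0.4 × 1
= 8.0 °C

8.0 °C


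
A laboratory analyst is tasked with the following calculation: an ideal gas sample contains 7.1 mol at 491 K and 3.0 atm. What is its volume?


PV = nRT  (R = 0.08206 L·atm/(mol·K))
V = nRT/P = 7.1×0.08206×491/3.0
= 95.356 L

95.356 L


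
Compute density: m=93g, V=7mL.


ρ = mass/volume
= 93/7
= 13.286 g/mL

13.286 g/mL


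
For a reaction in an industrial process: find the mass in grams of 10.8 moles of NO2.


M(NO2) = 46.01 g/mol
mass = n × M = 10.8 × 46.01 = 496.91 g

496.91 g


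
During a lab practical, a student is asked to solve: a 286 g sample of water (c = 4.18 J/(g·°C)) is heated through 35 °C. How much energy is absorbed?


q = mcΔT = 286 × 4.18 × 35
= 41841.80 J

41841.80 J


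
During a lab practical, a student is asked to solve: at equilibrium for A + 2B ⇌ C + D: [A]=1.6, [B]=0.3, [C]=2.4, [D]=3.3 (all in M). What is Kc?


Kc = [C][D]/([A][B]^2)
= (2.4^1 × 3.3^1)/(1.6^1 × 0.3^2)
= 7.92/0.144
= 55.00

55.00


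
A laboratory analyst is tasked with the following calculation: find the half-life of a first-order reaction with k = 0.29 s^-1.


t½ = ln2/k = 0.693147/(0.29 s^-1)
= 2.390 s

2.390 s


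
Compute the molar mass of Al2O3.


M(Al2O3) = 2×26.98 + 3×16.0
= 53.96 + 48.0
= 101.96 g/mol

101.96 g/mol


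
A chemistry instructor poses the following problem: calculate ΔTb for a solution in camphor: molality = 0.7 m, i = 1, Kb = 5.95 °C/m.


ΔTb = Kb × m × i
= 5.95 × 0.7 × 1
= 4.165 °C

4.165 °C


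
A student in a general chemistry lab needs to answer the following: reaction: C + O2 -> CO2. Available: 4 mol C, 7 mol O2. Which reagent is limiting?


Mole ratio available / coefficient:
  C: 4/1 = 4.000
  O2: 7/1 = 7.000
Smaller ratio is limiting.

C


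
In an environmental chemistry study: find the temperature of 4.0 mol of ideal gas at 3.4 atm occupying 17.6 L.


PV = nRT  (R = 0.08206 L·atm/(mol·K))
T = PV/(nR) = 3.4×17.6/(4.0×0.08206)
= 59.84/0.328240
= 182.31 K

182.31 K


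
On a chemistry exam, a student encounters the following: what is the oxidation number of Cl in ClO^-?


x + (-2) = -1, so x = +1
Oxidation number: +1

+1


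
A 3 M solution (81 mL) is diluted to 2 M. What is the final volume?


C1V1 = C2V2
3 × 81 = 2 × V2
V2 = 243/2 = 121.5 mL

121.5 mL


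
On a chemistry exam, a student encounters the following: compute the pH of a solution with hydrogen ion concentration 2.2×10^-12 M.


pH = -log10([H+]) = -log10(2.2×10^-12)
= 12 - log10(2.2)
= 12 - 0.34
= 11.66

11.66


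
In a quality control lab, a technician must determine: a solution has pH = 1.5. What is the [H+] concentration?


[H+] = 10^(-pH) = 10^(-1.5)
= 3.16×10^-2 M

3.16×10^-2 M


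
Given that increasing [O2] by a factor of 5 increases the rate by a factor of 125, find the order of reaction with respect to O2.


rate ∝ [O2]^n
5^n = 125 → n = 3
Order in O2: 3

3


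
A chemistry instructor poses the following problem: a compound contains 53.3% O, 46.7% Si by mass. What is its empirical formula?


Assume 100 g sample. Moles of each element:
  O: 53.3/16.0 = 3.331 mol
  Si: 46.7/28.09 = 1.663 mol
Divide by smallest (1.663):
  O: 3.331/1.663 = 2.0
  Si: 1.663/1.663 = 1.0
Empirical formula: SiO2

SiO2


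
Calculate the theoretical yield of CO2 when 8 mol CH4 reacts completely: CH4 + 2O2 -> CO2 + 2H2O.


Mole ratio CO2:CH4 = 1:1
n(CO2) = 8 × 1/1 = 8.000 mol
mass = 8.000 × 44.01 = 352.08 g

352.08 g


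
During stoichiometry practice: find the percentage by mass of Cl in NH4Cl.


M(NH4Cl) = 1×14.01 + 4×1.008 + 1×35.45 = 53.492 g/mol
Mass of Cl = 1 × 35.45 = 35.45 g/mol
% Cl = 35.45/53.492 × 100 = 66.27%

66.27%


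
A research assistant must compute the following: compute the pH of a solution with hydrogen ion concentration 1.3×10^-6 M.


pH = -log10([H+]) = -log10(1.3×10^-6)
= 6 - log10(1.3)
= 6 - 0.11
= 5.89

5.89


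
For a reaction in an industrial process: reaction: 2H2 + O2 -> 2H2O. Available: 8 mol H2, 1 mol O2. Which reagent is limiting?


Mole ratio available / coefficient:
  H2: 8/2 = 4.000
  O2: 1/1 = 1.000
Smaller ratio is limiting.

O2


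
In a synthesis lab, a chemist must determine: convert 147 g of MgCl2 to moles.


M(MgCl2) = 95.21 g/mol
n = mass/M = 147/95.21 = 1.544 mol

1.544 mol


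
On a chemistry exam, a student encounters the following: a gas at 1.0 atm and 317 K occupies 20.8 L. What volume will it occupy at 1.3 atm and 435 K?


P1V1/T1 = P2V2/T2
V2 = P1V1T2/(T1P2)
= 1.0×20.8×435/(317×1.3)
= 21.956 L

21.956 L


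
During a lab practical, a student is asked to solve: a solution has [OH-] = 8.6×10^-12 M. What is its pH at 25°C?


pOH = -log10([OH-]) = -log10(8.6×10^-12)
= 12 - log10(8.6) = 11.07
pH = 14 - pOH = 14 - 11.07 = 2.93

2.93


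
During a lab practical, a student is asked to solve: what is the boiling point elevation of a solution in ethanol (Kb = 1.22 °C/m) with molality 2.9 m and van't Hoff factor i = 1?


ΔTb = Kb × m × i
= 1.22 × 2.9 × 1
= 3.538 °C

3.538 °C


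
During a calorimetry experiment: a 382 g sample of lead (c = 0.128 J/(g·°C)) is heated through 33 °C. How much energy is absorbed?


q = mcΔT = 382 × 0.128 × 33
= 1613.57 J

1613.57 J


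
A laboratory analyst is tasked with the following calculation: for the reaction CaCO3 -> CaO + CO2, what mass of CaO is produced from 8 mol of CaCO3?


Mole ratio CaO:CaCO3 = 1:1
n(CaO) = 8 × 1/1 = 8.000 mol
mass = 8.000 × 56.08 = 448.64 g

448.64 g


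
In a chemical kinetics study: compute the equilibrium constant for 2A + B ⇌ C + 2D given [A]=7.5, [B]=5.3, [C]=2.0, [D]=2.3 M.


Kc = [C][D]^2/([A]^2[B])
= (2.0^1 × 2.3^2)/(7.5^2 × 5.3^1)
= 10.58/298.125
= 0.03549

0.03549


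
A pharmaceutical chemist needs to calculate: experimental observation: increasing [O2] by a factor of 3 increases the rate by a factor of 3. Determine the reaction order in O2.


rate ∝ [O2]^n
3^n = 3 → n = 1
Order in O2: 1

1


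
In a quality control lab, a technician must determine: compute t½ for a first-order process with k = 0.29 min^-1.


t½ = ln2/k = 0.693147/(0.29 min^-1)
= 2.390 min

2.390 min


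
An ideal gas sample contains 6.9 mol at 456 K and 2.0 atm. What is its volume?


PV = nRT  (R = 0.08206 L·atm/(mol·K))
V = nRT/P = 6.9×0.08206×456/2.0
= 129.097 L

129.097 L


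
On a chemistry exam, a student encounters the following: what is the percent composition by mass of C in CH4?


M(CH4) = 1×12.01 + 4×1.008 = 16.042 g/mol
Mass of C = 1 × 12.01 = 12.01 g/mol
% C = 12.01/16.042 × 100 = 74.87%

74.87%


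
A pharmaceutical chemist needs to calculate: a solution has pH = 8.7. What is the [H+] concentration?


[H+] = 10^(-pH) = 10^(-8.7)
= 2.0×10^-9 M

2.0×10^-9 M


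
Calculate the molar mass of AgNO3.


M(AgNO3) = 1×107.87 + 1×14.01 + 3×16.0
= 107.87 + 14.01 + 48.0
= 169.88 g/mol

169.88 g/mol


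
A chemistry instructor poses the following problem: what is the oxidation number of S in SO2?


x + 2(-2) = 0, so x = +4
Oxidation number: +4

+4


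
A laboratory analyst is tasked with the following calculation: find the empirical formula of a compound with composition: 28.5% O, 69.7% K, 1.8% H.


Assume 100 g sample. Moles of each element:
  O: 28.5/16.0 = 1.781 mol
  K: 69.7/39.1 = 1.783 mol
  H: 1.8/1.008 = 1.786 mol
Divide by smallest (1.781):
  O: 1.781/1.781 = 1.0
  K: 1.783/1.781 = 1.0
  H: 1.786/1.781 = 1.0
Empirical formula: KOH

KOH


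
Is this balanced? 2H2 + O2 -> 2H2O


Equation: 2H2 + O2 -> 2H2O
Check atoms: H: 4=4, O: 2=2
Balanced

Yes, balanced


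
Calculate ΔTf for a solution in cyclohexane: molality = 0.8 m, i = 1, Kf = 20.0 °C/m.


ΔTf = Kf × m × i
= 20.0 × 0.8 × 1
= 16.0 °C

16.0 °C


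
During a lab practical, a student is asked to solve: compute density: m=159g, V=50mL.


ρ = mass/volume
= 159/50
= 3.18 g/mL

3.18 g/mL


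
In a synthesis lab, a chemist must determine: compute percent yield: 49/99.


% yield = actual/theoretical × 100
= 49/99 × 100
= 49.49%

49.49%


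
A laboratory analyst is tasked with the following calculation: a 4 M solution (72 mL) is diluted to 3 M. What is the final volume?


C1V1 = C2V2
4 × 72 = 3 × V2
V2 = 288/3 = 96.0 mL

96.0 mL


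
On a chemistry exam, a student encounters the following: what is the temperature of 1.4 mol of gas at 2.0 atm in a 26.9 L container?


PV = nRT  (R = 0.08206 L·atm/(mol·K))
T = PV/(nR) = 2.0×26.9/(1.4×0.08206)
= 53.80/0.114884
= 468.30 K

468.30 K


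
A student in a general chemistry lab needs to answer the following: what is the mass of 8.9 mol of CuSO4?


M(CuSO4) = 159.62 g/mol
mass = n × M = 8.9 × 159.62 = 1420.62 g

1420.62 g


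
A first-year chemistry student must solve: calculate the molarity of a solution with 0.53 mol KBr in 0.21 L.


M = n/V = 0.53/0.21 = 2.524 mol/L

2.524 M


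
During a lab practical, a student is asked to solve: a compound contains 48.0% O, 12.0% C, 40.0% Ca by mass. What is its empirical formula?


Assume 100 g sample. Moles of each element:
  O: 48.0/16.0 = 3.0 mol
  C: 12.0/12.01 = 0.999 mol
  Ca: 40.0/40.08 = 0.998 mol
Divide by smallest (0.998):
  O: 3.0/0.998 = 3.01
  C: 0.999/0.998 = 1.0
  Ca: 0.998/0.998 = 1.0
Empirical formula: CaCO3

CaCO3


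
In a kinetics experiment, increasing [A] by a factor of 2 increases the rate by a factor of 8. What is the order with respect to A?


rate ∝ [A]^n
2^n = 8 → n = 3
Order in A: 3

3


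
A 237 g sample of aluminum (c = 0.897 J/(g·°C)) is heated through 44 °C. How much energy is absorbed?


q = mcΔT = 237 × 0.897 × 44
= 9353.92 J

9353.92 J


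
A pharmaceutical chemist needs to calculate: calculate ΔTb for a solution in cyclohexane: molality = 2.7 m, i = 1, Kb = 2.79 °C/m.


ΔTb = Kb × m × i
= 2.79 × 2.7 × 1
= 7.533 °C

7.533 °C


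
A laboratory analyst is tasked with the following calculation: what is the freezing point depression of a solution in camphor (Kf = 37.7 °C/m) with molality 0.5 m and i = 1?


ΔTf = Kf × m × i
= 37.7 × 0.5 × 1
= 18.85 °C

18.85 °C


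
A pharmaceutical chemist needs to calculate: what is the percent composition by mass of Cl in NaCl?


M(NaCl) = 1×22.99 + 1×35.45 = 58.44 g/mol
Mass of Cl = 1 × 35.45 = 35.45 g/mol
% Cl = 35.45/58.44 × 100 = 60.66%

60.66%


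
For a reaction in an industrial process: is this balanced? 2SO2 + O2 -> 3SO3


Equation: 2SO2 + O2 -> 3SO3
Check atoms: O: 6≠9, S: 2≠3
Not balanced

No, not balanced


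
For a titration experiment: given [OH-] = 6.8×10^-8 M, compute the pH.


pOH = -log10([OH-]) = -log10(6.8×10^-8)
= 8 - log10(6.8) = 7.17
pH = 14 - pOH = 14 - 7.17 = 6.83

6.83


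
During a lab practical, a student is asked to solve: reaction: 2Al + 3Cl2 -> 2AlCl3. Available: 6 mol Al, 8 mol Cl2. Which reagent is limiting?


Mole ratio available / coefficient:
  Al: 6/2 = 3.000
  Cl2: 8/3 = 2.667
Smaller ratio is limiting.

Cl2


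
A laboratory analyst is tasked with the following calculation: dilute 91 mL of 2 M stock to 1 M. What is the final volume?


C1V1 = C2V2
2 × 91 = 1 × V2
V2 = 182/1 = 182.0 mL

182.0 mL


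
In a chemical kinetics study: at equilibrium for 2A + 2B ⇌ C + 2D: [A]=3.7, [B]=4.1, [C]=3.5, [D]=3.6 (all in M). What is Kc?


Kc = [C][D]^2/([A]^2[B]^2)
= (3.5^1 × 3.6^2)/(3.7^2 × 4.1^2)
= 45.36/230.1289
= 0.1971

0.1971


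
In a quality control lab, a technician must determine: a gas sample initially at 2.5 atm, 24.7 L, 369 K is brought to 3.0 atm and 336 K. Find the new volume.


P1V1/T1 = P2V2/T2
V2 = P1V1T2/(T1P2)
= 2.5×24.7×336/(369×3.0)
= 18.743 L

18.743 L


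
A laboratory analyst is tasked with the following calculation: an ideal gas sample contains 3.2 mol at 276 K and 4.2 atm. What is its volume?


PV = nRT  (R = 0.08206 L·atm/(mol·K))
V = nRT/P = 3.2×0.08206×276/4.2
= 17.256 L

17.256 L


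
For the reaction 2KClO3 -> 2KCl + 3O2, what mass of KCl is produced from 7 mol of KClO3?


Mole ratio KCl:KClO3 = 2:2
n(KCl) = 7 × 2/2 = 7.000 mol
mass = 7.000 × 74.55 = 521.85 g

521.85 g


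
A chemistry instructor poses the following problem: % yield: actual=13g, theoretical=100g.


% yield = actual/theoretical × 100
= 13/100 × 100
= 13.0%

13.0%


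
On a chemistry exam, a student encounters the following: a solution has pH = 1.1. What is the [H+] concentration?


[H+] = 10^(-pH) = 10^(-1.1)
= 7.94×10^-2 M

7.94×10^-2 M


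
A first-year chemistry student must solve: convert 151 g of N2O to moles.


M(N2O) = 44.02 g/mol
n = mass/M = 151/44.02 = 3.4303 mol

3.4303 mol


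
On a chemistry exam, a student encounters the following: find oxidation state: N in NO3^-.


x + 3(-2) = -1, so x = +5
Oxidation number: +5

+5


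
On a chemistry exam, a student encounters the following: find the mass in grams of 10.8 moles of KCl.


M(KCl) = 74.55 g/mol
mass = n × M = 10.8 × 74.55 = 805.14 g

805.14 g


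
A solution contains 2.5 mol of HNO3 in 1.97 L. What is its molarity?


M = n/V = 2.5/1.97 = 1.269 mol/L

1.269 M


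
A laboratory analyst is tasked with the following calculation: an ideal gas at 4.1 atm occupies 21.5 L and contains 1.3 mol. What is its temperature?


PV = nRT  (R = 0.08206 L·atm/(mol·K))
T = PV/(nR) = 4.1×21.5/(1.3×0.08206)
= 88.15/0.106678
= 826.32 K

826.32 K


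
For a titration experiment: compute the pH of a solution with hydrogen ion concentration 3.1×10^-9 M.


pH = -log10([H+]) = -log10(3.1×10^-9)
= 9 - log10(3.1)
= 9 - 0.49
= 8.51

8.51


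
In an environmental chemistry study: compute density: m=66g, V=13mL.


ρ = mass/volume
= 66/13
= 5.077 g/mL

5.077 g/mL


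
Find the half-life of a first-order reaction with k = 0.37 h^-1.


t½ = ln2/k = 0.693147/(0.37 h^-1)
= 1.873 h

1.873 h


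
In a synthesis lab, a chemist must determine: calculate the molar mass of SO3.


M(SO3) = 1×32.07 + 3×16.0
= 32.07 + 48.0
= 80.07 g/mol

80.07 g/mol


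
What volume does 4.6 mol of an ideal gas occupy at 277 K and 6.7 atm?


PV = nRT  (R = 0.08206 L·atm/(mol·K))
V = nRT/P = 4.6×0.08206×277/6.7
= 15.606 L

15.606 L


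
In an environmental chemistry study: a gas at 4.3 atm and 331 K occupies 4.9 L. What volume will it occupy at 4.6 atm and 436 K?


P1V1/T1 = P2V2/T2
V2 = P1V1T2/(T1P2)
= 4.3×4.9×436/(331×4.6)
= 6.033 L

6.033 L


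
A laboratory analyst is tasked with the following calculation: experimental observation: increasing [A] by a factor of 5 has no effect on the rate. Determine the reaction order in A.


rate ∝ [A]^n
rate ∝ [A]^0
Order in A: 0

0


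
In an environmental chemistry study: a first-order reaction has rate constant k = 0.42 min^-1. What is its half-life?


t½ = ln2/k = 0.693147/(0.42 min^-1)
= 1.650 min

1.650 min


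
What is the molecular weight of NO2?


M(NO2) = 1×14.01 + 2×16.0
= 14.01 + 32.0
= 46.01 g/mol

46.01 g/mol


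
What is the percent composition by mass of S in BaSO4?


M(BaSO4) = 1×137.33 + 1×32.07 + 4×16.0 = 233.40 g/mol
Mass of S = 1 × 32.07 = 32.07 g/mol
% S = 32.07/233.40 × 100 = 13.74%

13.74%


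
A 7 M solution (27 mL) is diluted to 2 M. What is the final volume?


C1V1 = C2V2
7 × 27 = 2 × V2
V2 = 189/2 = 94.5 mL

94.5 mL


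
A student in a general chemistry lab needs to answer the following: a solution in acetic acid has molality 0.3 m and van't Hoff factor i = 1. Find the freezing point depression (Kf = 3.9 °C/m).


ΔTf = Kf × m × i
= 3.9 × 0.3 × 1
= 1.17 °C

1.17 °C


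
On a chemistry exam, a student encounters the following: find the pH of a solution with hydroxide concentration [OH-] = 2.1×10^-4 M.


pOH = -log10([OH-]) = -log10(2.1×10^-4)
= 4 - log10(2.1) = 3.68
pH = 14 - pOH = 14 - 3.68 = 10.32

10.32


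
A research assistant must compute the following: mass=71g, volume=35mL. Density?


ρ = mass/volume
= 71/35
= 2.029 g/mL

2.029 g/mL


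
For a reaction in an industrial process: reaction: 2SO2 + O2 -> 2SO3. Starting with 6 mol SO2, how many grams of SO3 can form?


Mole ratio SO3:SO2 = 2:2
n(SO3) = 6 × 2/2 = 6.000 mol
mass = 6.000 × 80.07 = 480.42 g

480.42 g


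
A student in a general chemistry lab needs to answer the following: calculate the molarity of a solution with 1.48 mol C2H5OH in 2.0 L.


M = n/V = 1.48/2.0 = 0.740 mol/L

0.740 M


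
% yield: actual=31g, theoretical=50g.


% yield = actual/theoretical × 100
= 31/50 × 100
= 62.0%

62.0%


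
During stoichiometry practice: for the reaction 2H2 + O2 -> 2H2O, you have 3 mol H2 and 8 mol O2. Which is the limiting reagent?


Mole ratio available / coefficient:
  H2: 3/2 = 1.500
  O2: 8/1 = 8.000
Smaller ratio is limiting.

H2


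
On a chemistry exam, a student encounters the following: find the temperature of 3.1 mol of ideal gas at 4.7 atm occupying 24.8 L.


PV = nRT  (R = 0.08206 L·atm/(mol·K))
T = PV/(nR) = 4.7×24.8/(3.1×0.08206)
= 116.56/0.254386
= 458.20 K

458.20 K


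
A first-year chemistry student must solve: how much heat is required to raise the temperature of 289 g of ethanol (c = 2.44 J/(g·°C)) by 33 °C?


q = mcΔT = 289 × 2.44 × 33
= 23270.28 J

23270.28 J


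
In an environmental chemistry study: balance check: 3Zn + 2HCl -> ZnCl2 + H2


Equation: 3Zn + 2HCl -> ZnCl2 + H2
Check atoms: Cl: 2=2, H: 2=2, Zn: 3≠1
Not balanced

No, not balanced


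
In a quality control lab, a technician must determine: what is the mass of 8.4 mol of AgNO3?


M(AgNO3) = 169.88 g/mol
mass = n × M = 8.4 × 169.88 = 1426.99 g

1426.99 g


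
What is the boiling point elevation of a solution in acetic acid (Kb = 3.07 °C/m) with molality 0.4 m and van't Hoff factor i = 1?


ΔTb = Kb × m × i
= 3.07 × 0.4 × 1
= 1.228 °C

1.228 °C


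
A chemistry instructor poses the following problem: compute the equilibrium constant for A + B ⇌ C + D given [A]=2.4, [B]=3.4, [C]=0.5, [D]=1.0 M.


Kc = [C][D]/([A][B])
= (0.5^1 × 1.0^1)/(2.4^1 × 3.4^1)
= 0.5/8.16
= 0.06127

0.06127


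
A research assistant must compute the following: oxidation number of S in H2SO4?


2(+1) + x + 4(-2) = 0, so x = +6
Oxidation number: +6

+6


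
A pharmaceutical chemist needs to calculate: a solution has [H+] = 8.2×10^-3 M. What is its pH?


pH = -log10([H+]) = -log10(8.2×10^-3)
= 3 - log10(8.2)
= 3 - 0.91
= 2.09

2.09


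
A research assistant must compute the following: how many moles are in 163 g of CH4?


M(CH4) = 16.04 g/mol
n = mass/M = 163/16.04 = 10.1621 mol

10.1621 mol


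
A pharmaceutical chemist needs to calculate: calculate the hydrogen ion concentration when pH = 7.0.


[H+] = 10^(-pH) = 10^(-7.0)
= 1.0×10^-7 M

1.0×10^-7 M


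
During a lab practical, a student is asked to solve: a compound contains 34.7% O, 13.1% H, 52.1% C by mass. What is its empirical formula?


Assume 100 g sample. Moles of each element:
  O: 34.7/16.0 = 2.169 mol
  H: 13.1/1.008 = 12.996 mol
  C: 52.1/12.01 = 4.338 mol
Divide by smallest (2.169):
  O: 2.169/2.169 = 1.0
  H: 12.996/2.169 = 5.99
  C: 4.338/2.169 = 2.0
Empirical formula: C2H6O

C2H6O
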